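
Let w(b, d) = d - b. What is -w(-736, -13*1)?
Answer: -723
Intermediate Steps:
-w(-736, -13*1) = -(-13*1 - 1*(-736)) = -(-13 + 736) = -1*723 = -723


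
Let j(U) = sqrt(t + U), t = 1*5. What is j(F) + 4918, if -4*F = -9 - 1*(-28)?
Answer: 9837/2 ≈ 4918.5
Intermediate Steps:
t = 5
F = -19/4 (F = -(-9 - 1*(-28))/4 = -(-9 + 28)/4 = -1/4*19 = -19/4 ≈ -4.7500)
j(U) = sqrt(5 + U)
j(F) + 4918 = sqrt(5 - 19/4) + 4918 = sqrt(1/4) + 4918 = 1/2 + 4918 = 9837/2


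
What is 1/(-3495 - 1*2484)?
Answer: -1/5979 ≈ -0.00016725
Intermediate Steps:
1/(-3495 - 1*2484) = 1/(-3495 - 2484) = 1/(-5979) = -1/5979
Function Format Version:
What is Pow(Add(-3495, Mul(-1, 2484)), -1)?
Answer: Rational(-1, 5979) ≈ -0.00016725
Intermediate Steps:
Pow(Add(-3495, Mul(-1, 2484)), -1) = Pow(Add(-3495, -2484), -1) = Pow(-5979, -1) = Rational(-1, 5979)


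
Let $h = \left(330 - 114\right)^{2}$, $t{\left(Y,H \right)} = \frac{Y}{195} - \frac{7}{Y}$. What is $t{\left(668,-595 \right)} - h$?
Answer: $- \frac{6076965701}{130260} \approx -46653.0$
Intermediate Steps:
$t{\left(Y,H \right)} = - \frac{7}{Y} + \frac{Y}{195}$ ($t{\left(Y,H \right)} = Y \frac{1}{195} - \frac{7}{Y} = \frac{Y}{195} - \frac{7}{Y} = - \frac{7}{Y} + \frac{Y}{195}$)
$h = 46656$ ($h = 216^{2} = 46656$)
$t{\left(668,-595 \right)} - h = \left(- \frac{7}{668} + \frac{1}{195} \cdot 668\right) - 46656 = \left(\left(-7\right) \frac{1}{668} + \frac{668}{195}\right) - 46656 = \left(- \frac{7}{668} + \frac{668}{195}\right) - 46656 = \frac{444859}{130260} - 46656 = - \frac{6076965701}{130260}$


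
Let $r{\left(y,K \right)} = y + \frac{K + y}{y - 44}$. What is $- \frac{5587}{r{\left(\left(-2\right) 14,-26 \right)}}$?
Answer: $\frac{22348}{109} \approx 205.03$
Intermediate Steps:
$r{\left(y,K \right)} = y + \frac{K + y}{-44 + y}$
$- \frac{5587}{r{\left(\left(-2\right) 14,-26 \right)}} = - \frac{5587}{\frac{1}{-44 - 28} \left(-26 + \left(\left(-2\right) 14\right)^{2} - 43 \left(\left(-2\right) 14\right)\right)} = - \frac{5587}{\frac{1}{-44 - 28} \left(-26 + \left(-28\right)^{2} - -1204\right)} = - \frac{5587}{\frac{1}{-72} \left(-26 + 784 + 1204\right)} = - \frac{5587}{\left(- \frac{1}{72}\right) 1962} = - \frac{5587}{- \frac{109}{4}} = \left(-5587\right) \left(- \frac{4}{109}\right) = \frac{22348}{109}$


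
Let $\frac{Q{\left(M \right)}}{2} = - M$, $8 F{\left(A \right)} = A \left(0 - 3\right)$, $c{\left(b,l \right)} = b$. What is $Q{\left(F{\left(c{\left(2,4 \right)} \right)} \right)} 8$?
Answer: $12$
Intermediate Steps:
$F{\left(A \right)} = - \frac{3 A}{8}$ ($F{\left(A \right)} = \frac{A \left(0 - 3\right)}{8} = \frac{A \left(-3\right)}{8} = \frac{\left(-3\right) A}{8} = - \frac{3 A}{8}$)
$Q{\left(M \right)} = - 2 M$ ($Q{\left(M \right)} = 2 \left(- M\right) = - 2 M$)
$Q{\left(F{\left(c{\left(2,4 \right)} \right)} \right)} 8 = - 2 \left(\left(- \frac{3}{8}\right) 2\right) 8 = \left(-2\right) \left(- \frac{3}{4}\right) 8 = \frac{3}{2} \cdot 8 = 12$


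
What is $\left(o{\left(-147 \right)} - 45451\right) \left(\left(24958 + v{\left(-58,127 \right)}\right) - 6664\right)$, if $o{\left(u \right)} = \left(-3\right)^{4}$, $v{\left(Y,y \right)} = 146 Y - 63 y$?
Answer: $-82800250$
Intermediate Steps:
$v{\left(Y,y \right)} = - 63 y + 146 Y$
$o{\left(u \right)} = 81$
$\left(o{\left(-147 \right)} - 45451\right) \left(\left(24958 + v{\left(-58,127 \right)}\right) - 6664\right) = \left(81 - 45451\right) \left(\left(24958 + \left(\left(-63\right) 127 + 146 \left(-58\right)\right)\right) - 6664\right) = - 45370 \left(\left(24958 - 16469\right) - 6664\right) = - 45370 \left(8489 - 6664\right) = \left(-45370\right) 1825 = -82800250$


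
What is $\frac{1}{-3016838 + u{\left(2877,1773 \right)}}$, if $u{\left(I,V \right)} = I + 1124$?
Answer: $- \frac{1}{3012837} \approx -3.3191 \cdot 10^{-7}$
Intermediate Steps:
$u{\left(I,V \right)} = 1124 + I$
$\frac{1}{-3016838 + u{\left(2877,1773 \right)}} = \frac{1}{-3016838 + \left(1124 + 2877\right)} = \frac{1}{-3016838 + 4001} = \frac{1}{-3012837} = - \frac{1}{3012837}$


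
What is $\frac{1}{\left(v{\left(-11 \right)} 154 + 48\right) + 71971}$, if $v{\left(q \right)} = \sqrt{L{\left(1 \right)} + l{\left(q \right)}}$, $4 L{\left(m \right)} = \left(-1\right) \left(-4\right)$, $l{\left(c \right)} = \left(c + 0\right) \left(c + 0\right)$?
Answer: $\frac{72019}{5183843009} - \frac{154 \sqrt{122}}{5183843009} \approx 1.3565 \cdot 10^{-5}$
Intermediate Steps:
$l{\left(c \right)} = c^{2}$ ($l{\left(c \right)} = c c = c^{2}$)
$L{\left(m \right)} = 1$ ($L{\left(m \right)} = \frac{\left(-1\right) \left(-4\right)}{4} = \frac{1}{4} \cdot 4 = 1$)
$v{\left(q \right)} = \sqrt{1 + q^{2}}$
$\frac{1}{\left(v{\left(-11 \right)} 154 + 48\right) + 71971} = \frac{1}{\left(\sqrt{1 + \left(-11\right)^{2}} \cdot 154 + 48\right) + 71971} = \frac{1}{\left(\sqrt{1 + 121} \cdot 154 + 48\right) + 71971} = \frac{1}{\left(\sqrt{122} \cdot 154 + 48\right) + 71971} = \frac{1}{\left(154 \sqrt{122} + 48\right) + 71971} = \frac{1}{\left(48 + 154 \sqrt{122}\right) + 71971} = \frac{1}{72019 + 154 \sqrt{122}}$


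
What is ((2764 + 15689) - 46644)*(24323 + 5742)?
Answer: -847562415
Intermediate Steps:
((2764 + 15689) - 46644)*(24323 + 5742) = (18453 - 46644)*30065 = -28191*30065 = -847562415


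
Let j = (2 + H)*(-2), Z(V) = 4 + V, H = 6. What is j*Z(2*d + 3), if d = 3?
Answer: -208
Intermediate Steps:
j = -16 (j = (2 + 6)*(-2) = 8*(-2) = -16)
j*Z(2*d + 3) = -16*(4 + (2*3 + 3)) = -16*(4 + (6 + 3)) = -16*(4 + 9) = -16*13 = -208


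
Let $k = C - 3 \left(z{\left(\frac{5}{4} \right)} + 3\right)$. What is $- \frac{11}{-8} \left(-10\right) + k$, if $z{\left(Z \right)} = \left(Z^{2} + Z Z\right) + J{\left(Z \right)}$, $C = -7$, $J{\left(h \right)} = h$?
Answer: $- \frac{343}{8} \approx -42.875$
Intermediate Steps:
$z{\left(Z \right)} = Z + 2 Z^{2}$ ($z{\left(Z \right)} = \left(Z^{2} + Z Z\right) + Z = \left(Z^{2} + Z^{2}\right) + Z = 2 Z^{2} + Z = Z + 2 Z^{2}$)
$k = - \frac{233}{8}$ ($k = -7 - 3 \left(\frac{5}{4} \left(1 + 2 \cdot \frac{5}{4}\right) + 3\right) = -7 - 3 \left(5 \cdot \frac{1}{4} \left(1 + 2 \cdot 5 \cdot \frac{1}{4}\right) + 3\right) = -7 - 3 \left(\frac{5 \left(1 + 2 \cdot \frac{5}{4}\right)}{4} + 3\right) = -7 - 3 \left(\frac{5 \left(1 + \frac{5}{2}\right)}{4} + 3\right) = -7 - 3 \left(\frac{5}{4} \cdot \frac{7}{2} + 3\right) = -7 - 3 \left(\frac{35}{8} + 3\right) = -7 - \frac{177}{8} = - \frac{233}{8} \approx -29.125$)
$- \frac{11}{-8} \left(-10\right) + k = - \frac{11}{-8} \left(-10\right) - \frac{233}{8} = \left(-11\right) \left(- \frac{1}{8}\right) \left(-10\right) - \frac{233}{8} = \frac{11}{8} \left(-10\right) - \frac{233}{8} = - \frac{55}{4} - \frac{233}{8} = - \frac{343}{8}$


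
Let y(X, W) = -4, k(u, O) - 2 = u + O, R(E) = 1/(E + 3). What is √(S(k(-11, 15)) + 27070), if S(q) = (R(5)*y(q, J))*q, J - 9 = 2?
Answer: √27067 ≈ 164.52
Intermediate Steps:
J = 11 (J = 9 + 2 = 11)
R(E) = 1/(3 + E)
k(u, O) = 2 + O + u (k(u, O) = 2 + (u + O) = 2 + (O + u) = 2 + O + u)
S(q) = -q/2 (S(q) = (-4/(3 + 5))*q = (-4/8)*q = ((⅛)*(-4))*q = -q/2)
√(S(k(-11, 15)) + 27070) = √(-(2 + 15 - 11)/2 + 27070) = √(-½*6 + 27070) = √(-3 + 27070) = √27067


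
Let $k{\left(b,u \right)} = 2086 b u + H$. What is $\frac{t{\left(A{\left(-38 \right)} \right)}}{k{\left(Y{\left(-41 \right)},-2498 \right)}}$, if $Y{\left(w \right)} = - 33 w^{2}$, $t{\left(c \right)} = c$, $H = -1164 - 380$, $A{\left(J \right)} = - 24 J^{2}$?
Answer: $- \frac{456}{3803424475} \approx -1.1989 \cdot 10^{-7}$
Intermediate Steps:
$H = -1544$ ($H = -1164 - 380 = -1544$)
$k{\left(b,u \right)} = -1544 + 2086 b u$ ($k{\left(b,u \right)} = 2086 b u - 1544 = -1544 + 2086 b u$)
$\frac{t{\left(A{\left(-38 \right)} \right)}}{k{\left(Y{\left(-41 \right)},-2498 \right)}} = \frac{\left(-24\right) \left(-38\right)^{2}}{-1544 + 2086 \left(- 33 \left(-41\right)^{2}\right) \left(-2498\right)} = \frac{\left(-24\right) 1444}{-1544 + 2086 \left(\left(-33\right) 1681\right) \left(-2498\right)} = - \frac{34656}{-1544 + 2086 \left(-55473\right) \left(-2498\right)} = - \frac{34656}{-1544 + 289060261644} = - \frac{34656}{289060260100} = \left(-34656\right) \frac{1}{289060260100} = - \frac{456}{3803424475}$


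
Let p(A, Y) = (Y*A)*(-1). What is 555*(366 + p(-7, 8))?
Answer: 234210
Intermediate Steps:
p(A, Y) = -A*Y (p(A, Y) = (A*Y)*(-1) = -A*Y)
555*(366 + p(-7, 8)) = 555*(366 - 1*(-7)*8) = 555*(366 + 56) = 555*422 = 234210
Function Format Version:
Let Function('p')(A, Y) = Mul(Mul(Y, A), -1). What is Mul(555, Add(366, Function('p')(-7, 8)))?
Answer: 234210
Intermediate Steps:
Function('p')(A, Y) = Mul(-1, A, Y) (Function('p')(A, Y) = Mul(Mul(A, Y), -1) = Mul(-1, A, Y))
Mul(555, Add(366, Function('p')(-7, 8))) = Mul(555, Add(366, Mul(-1, -7, 8))) = Mul(555, Add(366, 56)) = Mul(555, 422) = 234210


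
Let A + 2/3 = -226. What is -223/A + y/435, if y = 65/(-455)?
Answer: 81457/82824 ≈ 0.98349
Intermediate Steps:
y = -⅐ (y = 65*(-1/455) = -⅐ ≈ -0.14286)
A = -680/3 (A = -⅔ - 226 = -680/3 ≈ -226.67)
-223/A + y/435 = -223/(-680/3) - ⅐/435 = -223*(-3/680) - ⅐*1/435 = 669/680 - 1/3045 = 81457/82824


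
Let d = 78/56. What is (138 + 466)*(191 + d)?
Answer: 813437/7 ≈ 1.1621e+5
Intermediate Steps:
d = 39/28 (d = 78*(1/56) = 39/28 ≈ 1.3929)
(138 + 466)*(191 + d) = (138 + 466)*(191 + 39/28) = 604*(5387/28) = 813437/7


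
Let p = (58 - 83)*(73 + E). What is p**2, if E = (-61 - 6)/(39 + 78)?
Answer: 44880422500/13689 ≈ 3.2786e+6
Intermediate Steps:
E = -67/117 ≈ -0.57265
p = -211850/117 (p = (58 - 83)*(73 - 67/117) = -25*8474/117 = -211850/117 ≈ -1810.7)
p**2 = (-211850/117)**2 = 44880422500/13689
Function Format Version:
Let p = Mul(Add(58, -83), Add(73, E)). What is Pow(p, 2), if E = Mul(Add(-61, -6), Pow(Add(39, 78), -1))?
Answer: Rational(44880422500, 13689) ≈ 3.2786e+6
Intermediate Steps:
E = Rational(-67, 117) (E = Mul(-67, Pow(117, -1)) = Mul(-67, Rational(1, 117)) = Rational(-67, 117) ≈ -0.57265)
p = Rational(-211850, 117) (p = Mul(Add(58, -83), Add(73, Rational(-67, 117))) = Mul(-25, Rational(8474, 117)) = Rational(-211850, 117) ≈ -1810.7)
Pow(p, 2) = Pow(Rational(-211850, 117), 2) = Rational(44880422500, 13689)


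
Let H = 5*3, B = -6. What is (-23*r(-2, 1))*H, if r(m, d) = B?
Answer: 2070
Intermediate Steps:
H = 15
r(m, d) = -6
(-23*r(-2, 1))*H = -23*(-6)*15 = 138*15 = 2070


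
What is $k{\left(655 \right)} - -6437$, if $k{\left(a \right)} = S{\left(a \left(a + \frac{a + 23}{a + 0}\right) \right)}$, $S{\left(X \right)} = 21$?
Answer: $6458$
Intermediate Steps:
$k{\left(a \right)} = 21$
$k{\left(655 \right)} - -6437 = 21 - -6437 = 21 + 6437 = 6458$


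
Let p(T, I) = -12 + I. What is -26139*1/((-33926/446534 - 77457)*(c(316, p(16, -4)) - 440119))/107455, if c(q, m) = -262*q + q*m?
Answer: -176847761/29730697765819799190 ≈ -5.9483e-12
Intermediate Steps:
c(q, m) = -262*q + m*q
-26139*1/((-33926/446534 - 77457)*(c(316, p(16, -4)) - 440119))/107455 = -26139*1/((-33926/446534 - 77457)*(316*(-262 + (-12 - 4)) - 440119))/107455 = -26139*1/((-33926*1/446534 - 77457)*(316*(-262 - 16) - 440119))*(1/107455) = -26139*1/((-16963/223267 - 77457)*(316*(-278) - 440119))*(1/107455) = -26139*(-223267/(17293608982*(-87848 - 440119)))*(1/107455) = -26139/((-17293608982/223267*(-527967)))*(1/107455) = -26139/830041350309054/20297*(1/107455) = -26139*20297/830041350309054*(1/107455) = -176847761/276680450103018*1/107455 = -176847761/29730697765819799190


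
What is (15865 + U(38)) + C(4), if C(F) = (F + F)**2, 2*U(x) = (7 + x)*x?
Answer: 16784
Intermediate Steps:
U(x) = x*(7 + x)/2 (U(x) = ((7 + x)*x)/2 = (x*(7 + x))/2 = x*(7 + x)/2)
C(F) = 4*F**2 (C(F) = (2*F)**2 = 4*F**2)
(15865 + U(38)) + C(4) = (15865 + (1/2)*38*(7 + 38)) + 4*4**2 = (15865 + (1/2)*38*45) + 4*16 = (15865 + 855) + 64 = 16720 + 64 = 16784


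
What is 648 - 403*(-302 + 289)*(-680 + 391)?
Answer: -1513423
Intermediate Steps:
648 - 403*(-302 + 289)*(-680 + 391) = 648 - (-5239)*(-289) = 648 - 403*3757 = 648 - 1514071 = -1513423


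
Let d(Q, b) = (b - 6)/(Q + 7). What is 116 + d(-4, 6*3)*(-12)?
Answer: 68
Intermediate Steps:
d(Q, b) = (-6 + b)/(7 + Q)
116 + d(-4, 6*3)*(-12) = 116 + ((-6 + 6*3)/(7 - 4))*(-12) = 116 + ((-6 + 18)/3)*(-12) = 116 + ((⅓)*12)*(-12) = 116 + 4*(-12) = 116 - 48 = 68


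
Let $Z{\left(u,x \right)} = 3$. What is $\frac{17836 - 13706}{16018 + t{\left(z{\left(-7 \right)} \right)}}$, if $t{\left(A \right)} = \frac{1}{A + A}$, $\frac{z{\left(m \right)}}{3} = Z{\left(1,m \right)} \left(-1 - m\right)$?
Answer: $\frac{12744}{49427} \approx 0.25783$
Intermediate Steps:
$z{\left(m \right)} = -9 - 9 m$ ($z{\left(m \right)} = 3 \cdot 3 \left(-1 - m\right) = 3 \left(-3 - 3 m\right) = -9 - 9 m$)
$t{\left(A \right)} = \frac{1}{2 A}$
$\frac{17836 - 13706}{16018 + t{\left(z{\left(-7 \right)} \right)}} = \frac{17836 - 13706}{16018 + \frac{1}{2 \left(-9 - -63\right)}} = \frac{4130}{16018 + \frac{1}{2 \left(-9 + 63\right)}} = \frac{4130}{16018 + \frac{1}{2 \cdot 54}} = \frac{4130}{16018 + \frac{1}{2} \cdot \frac{1}{54}} = \frac{4130}{16018 + \frac{1}{108}} = \frac{4130}{\frac{1729945}{108}} = 4130 \cdot \frac{108}{1729945} = \frac{12744}{49427}$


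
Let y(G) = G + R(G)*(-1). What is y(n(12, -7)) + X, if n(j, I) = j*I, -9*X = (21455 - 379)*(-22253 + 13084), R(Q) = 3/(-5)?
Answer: 966225467/45 ≈ 2.1472e+7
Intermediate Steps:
R(Q) = -⅗ (R(Q) = 3*(-⅕) = -⅗)
X = 193245844/9 (X = -(21455 - 379)*(-22253 + 13084)/9 = -21076*(-9169)/9 = -⅑*(-193245844) = 193245844/9 ≈ 2.1472e+7)
n(j, I) = I*j
y(G) = ⅗ + G (y(G) = G - ⅗*(-1) = G + ⅗ = ⅗ + G)
y(n(12, -7)) + X = (⅗ - 7*12) + 193245844/9 = (⅗ - 84) + 193245844/9 = -417/5 + 193245844/9 = 966225467/45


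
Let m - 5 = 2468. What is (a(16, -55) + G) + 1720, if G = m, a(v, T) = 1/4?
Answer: 16773/4 ≈ 4193.3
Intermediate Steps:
a(v, T) = 1/4
m = 2473 (m = 5 + 2468 = 2473)
G = 2473
(a(16, -55) + G) + 1720 = (1/4 + 2473) + 1720 = 9893/4 + 1720 = 16773/4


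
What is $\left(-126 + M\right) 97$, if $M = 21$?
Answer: $-10185$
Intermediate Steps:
$\left(-126 + M\right) 97 = \left(-126 + 21\right) 97 = \left(-105\right) 97 = -10185$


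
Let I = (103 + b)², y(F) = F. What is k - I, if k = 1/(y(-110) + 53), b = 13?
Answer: -766993/57 ≈ -13456.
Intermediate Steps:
k = -1/57 (k = 1/(-110 + 53) = 1/(-57) = -1/57 ≈ -0.017544)
I = 13456 (I = (103 + 13)² = 116² = 13456)
k - I = -1/57 - 1*13456 = -1/57 - 13456 = -766993/57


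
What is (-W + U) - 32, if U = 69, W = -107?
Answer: 144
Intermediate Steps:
(-W + U) - 32 = (-1*(-107) + 69) - 32 = (107 + 69) - 32 = 176 - 32 = 144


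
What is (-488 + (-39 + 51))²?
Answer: 226576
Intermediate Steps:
(-488 + (-39 + 51))² = (-488 + 12)² = (-476)² = 226576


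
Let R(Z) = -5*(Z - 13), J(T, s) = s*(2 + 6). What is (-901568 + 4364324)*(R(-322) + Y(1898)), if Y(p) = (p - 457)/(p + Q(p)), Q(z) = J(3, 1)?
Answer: 5530005749598/953 ≈ 5.8027e+9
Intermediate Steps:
J(T, s) = 8*s (J(T, s) = s*8 = 8*s)
Q(z) = 8 (Q(z) = 8*1 = 8)
R(Z) = 65 - 5*Z (R(Z) = -5*(-13 + Z) = 65 - 5*Z)
Y(p) = (-457 + p)/(8 + p) (Y(p) = (p - 457)/(p + 8) = (-457 + p)/(8 + p))
(-901568 + 4364324)*(R(-322) + Y(1898)) = (-901568 + 4364324)*((65 - 5*(-322)) + (-457 + 1898)/(8 + 1898)) = 3462756*((65 + 1610) + 1441/1906) = 3462756*(1675 + (1/1906)*1441) = 3462756*(1675 + 1441/1906) = 3462756*(3193991/1906) = 5530005749598/953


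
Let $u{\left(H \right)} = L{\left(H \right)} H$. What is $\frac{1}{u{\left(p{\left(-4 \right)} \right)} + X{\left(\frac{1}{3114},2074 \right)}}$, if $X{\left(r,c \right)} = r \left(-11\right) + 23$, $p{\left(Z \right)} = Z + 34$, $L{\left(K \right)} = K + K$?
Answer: $\frac{3114}{5676811} \approx 0.00054855$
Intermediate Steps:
$L{\left(K \right)} = 2 K$
$p{\left(Z \right)} = 34 + Z$
$X{\left(r,c \right)} = 23 - 11 r$ ($X{\left(r,c \right)} = - 11 r + 23 = 23 - 11 r$)
$u{\left(H \right)} = 2 H^{2}$ ($u{\left(H \right)} = 2 H H = 2 H^{2}$)
$\frac{1}{u{\left(p{\left(-4 \right)} \right)} + X{\left(\frac{1}{3114},2074 \right)}} = \frac{1}{2 \left(34 - 4\right)^{2} + \left(23 - \frac{11}{3114}\right)} = \frac{1}{2 \cdot 30^{2} + \left(23 - \frac{11}{3114}\right)} = \frac{1}{2 \cdot 900 + \left(23 - \frac{11}{3114}\right)} = \frac{1}{1800 + \frac{71611}{3114}} = \frac{1}{\frac{5676811}{3114}} = \frac{3114}{5676811}$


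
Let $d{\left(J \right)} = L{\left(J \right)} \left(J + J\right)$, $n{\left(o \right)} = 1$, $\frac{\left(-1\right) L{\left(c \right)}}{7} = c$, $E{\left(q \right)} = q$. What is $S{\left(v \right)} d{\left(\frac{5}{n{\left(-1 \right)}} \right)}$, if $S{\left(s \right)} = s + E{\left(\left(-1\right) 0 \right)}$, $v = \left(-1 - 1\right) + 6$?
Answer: $-1400$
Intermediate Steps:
$L{\left(c \right)} = - 7 c$
$v = 4$ ($v = -2 + 6 = 4$)
$S{\left(s \right)} = s$ ($S{\left(s \right)} = s - 0 = s + 0 = s$)
$d{\left(J \right)} = - 14 J^{2}$ ($d{\left(J \right)} = - 7 J \left(J + J\right) = - 7 J 2 J = - 14 J^{2}$)
$S{\left(v \right)} d{\left(\frac{5}{n{\left(-1 \right)}} \right)} = 4 \left(- 14 \left(\frac{5}{1}\right)^{2}\right) = 4 \left(- 14 \left(5 \cdot 1\right)^{2}\right) = 4 \left(- 14 \cdot 5^{2}\right) = 4 \left(\left(-14\right) 25\right) = 4 \left(-350\right) = -1400$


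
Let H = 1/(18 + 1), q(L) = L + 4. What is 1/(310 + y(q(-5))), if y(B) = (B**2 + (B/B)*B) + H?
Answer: 19/5891 ≈ 0.0032253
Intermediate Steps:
q(L) = 4 + L
H = 1/19 ≈ 0.052632
y(B) = 1/19 + B + B**2 (y(B) = (B**2 + (B/B)*B) + 1/19 = (B**2 + 1*B) + 1/19 = (B**2 + B) + 1/19 = (B + B**2) + 1/19 = 1/19 + B + B**2)
1/(310 + y(q(-5))) = 1/(310 + (1/19 + (4 - 5) + (4 - 5)**2)) = 1/(310 + (1/19 - 1 + (-1)**2)) = 1/(310 + (1/19 - 1 + 1)) = 1/(310 + 1/19) = 1/(5891/19) = 19/5891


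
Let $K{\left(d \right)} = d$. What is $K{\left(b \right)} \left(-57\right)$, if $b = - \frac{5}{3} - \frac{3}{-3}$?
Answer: $38$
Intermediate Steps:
$b = - \frac{2}{3}$ ($b = \left(-5\right) \frac{1}{3} - -1 = - \frac{5}{3} + 1 = - \frac{2}{3} \approx -0.66667$)
$K{\left(b \right)} \left(-57\right) = \left(- \frac{2}{3}\right) \left(-57\right) = 38$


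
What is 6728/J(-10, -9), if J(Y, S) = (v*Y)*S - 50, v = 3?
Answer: 1682/55 ≈ 30.582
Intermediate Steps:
J(Y, S) = -50 + 3*S*Y (J(Y, S) = (3*Y)*S - 50 = 3*S*Y - 50 = -50 + 3*S*Y)
6728/J(-10, -9) = 6728/(-50 + 3*(-9)*(-10)) = 6728/(-50 + 270) = 6728/220 = 6728*(1/220) = 1682/55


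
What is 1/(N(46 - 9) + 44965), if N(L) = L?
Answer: 1/45002 ≈ 2.2221e-5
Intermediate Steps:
1/(N(46 - 9) + 44965) = 1/((46 - 9) + 44965) = 1/(37 + 44965) = 1/45002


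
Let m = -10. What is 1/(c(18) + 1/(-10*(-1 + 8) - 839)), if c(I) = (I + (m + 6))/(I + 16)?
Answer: 15453/6346 ≈ 2.4351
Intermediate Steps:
c(I) = (-4 + I)/(16 + I) (c(I) = (I + (-10 + 6))/(I + 16) = (I - 4)/(16 + I) = (-4 + I)/(16 + I))
1/(c(18) + 1/(-10*(-1 + 8) - 839)) = 1/((-4 + 18)/(16 + 18) + 1/(-10*(-1 + 8) - 839)) = 1/(14/34 + 1/(-10*7 - 839)) = 1/((1/34)*14 + 1/(-70 - 839)) = 1/(7/17 + 1/(-909)) = 1/(7/17 - 1/909) = 1/(6346/15453) = 15453/6346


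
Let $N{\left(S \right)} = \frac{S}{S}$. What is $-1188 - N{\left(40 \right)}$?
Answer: $-1189$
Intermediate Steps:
$N{\left(S \right)} = 1$
$-1188 - N{\left(40 \right)} = -1188 - 1 = -1189$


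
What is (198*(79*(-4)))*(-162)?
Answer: 10136016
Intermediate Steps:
(198*(79*(-4)))*(-162) = (198*(-316))*(-162) = -62568*(-162) = 10136016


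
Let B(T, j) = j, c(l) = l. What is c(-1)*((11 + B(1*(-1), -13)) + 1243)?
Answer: -1241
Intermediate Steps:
c(-1)*((11 + B(1*(-1), -13)) + 1243) = -((11 - 13) + 1243) = -(-2 + 1243) = -1*1241 = -1241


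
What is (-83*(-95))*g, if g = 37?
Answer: 291745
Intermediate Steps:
(-83*(-95))*g = -83*(-95)*37 = 7885*37 = 291745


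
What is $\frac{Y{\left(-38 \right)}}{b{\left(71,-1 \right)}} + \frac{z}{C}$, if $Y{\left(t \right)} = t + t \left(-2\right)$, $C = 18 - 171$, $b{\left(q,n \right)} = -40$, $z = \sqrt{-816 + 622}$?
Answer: $- \frac{19}{20} - \frac{i \sqrt{194}}{153} \approx -0.95 - 0.091035 i$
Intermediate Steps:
$z = i \sqrt{194}$ ($z = \sqrt{-194} = i \sqrt{194} \approx 13.928 i$)
$C = -153$
$Y{\left(t \right)} = - t$ ($Y{\left(t \right)} = t - 2 t = - t$)
$\frac{Y{\left(-38 \right)}}{b{\left(71,-1 \right)}} + \frac{z}{C} = \frac{\left(-1\right) \left(-38\right)}{-40} + \frac{i \sqrt{194}}{-153} = 38 \left(- \frac{1}{40}\right) + i \sqrt{194} \left(- \frac{1}{153}\right) = - \frac{19}{20} - \frac{i \sqrt{194}}{153}$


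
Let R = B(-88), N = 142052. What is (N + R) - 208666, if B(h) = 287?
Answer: -66327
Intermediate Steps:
R = 287
(N + R) - 208666 = (142052 + 287) - 208666 = 142339 - 208666 = -66327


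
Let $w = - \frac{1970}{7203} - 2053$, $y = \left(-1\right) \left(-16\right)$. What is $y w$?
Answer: $- \frac{236635664}{7203} \approx -32852.0$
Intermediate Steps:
$y = 16$
$w = - \frac{14789729}{7203}$ ($w = \left(-1970\right) \frac{1}{7203} - 2053 = - \frac{1970}{7203} - 2053 = - \frac{14789729}{7203} \approx -2053.3$)
$y w = 16 \left(- \frac{14789729}{7203}\right) = - \frac{236635664}{7203}$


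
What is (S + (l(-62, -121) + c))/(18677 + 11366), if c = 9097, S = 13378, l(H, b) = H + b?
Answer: 22292/30043 ≈ 0.74200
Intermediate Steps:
(S + (l(-62, -121) + c))/(18677 + 11366) = (13378 + ((-62 - 121) + 9097))/(18677 + 11366) = (13378 + (-183 + 9097))/30043 = (13378 + 8914)*(1/30043) = 22292*(1/30043) = 22292/30043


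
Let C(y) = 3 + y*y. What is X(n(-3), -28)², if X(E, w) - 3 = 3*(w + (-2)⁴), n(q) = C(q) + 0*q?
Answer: 1089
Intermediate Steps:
C(y) = 3 + y²
n(q) = 3 + q² (n(q) = (3 + q²) + 0*q = (3 + q²) + 0 = 3 + q²)
X(E, w) = 51 + 3*w (X(E, w) = 3 + 3*(w + (-2)⁴) = 3 + 3*(w + 16) = 3 + 3*(16 + w) = 3 + (48 + 3*w) = 51 + 3*w)
X(n(-3), -28)² = (51 + 3*(-28))² = (51 - 84)² = (-33)² = 1089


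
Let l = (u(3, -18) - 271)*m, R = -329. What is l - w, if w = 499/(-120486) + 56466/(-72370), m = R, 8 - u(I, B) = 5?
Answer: 384414462994073/4359785910 ≈ 88173.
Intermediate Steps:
u(I, B) = 3 (u(I, B) = 8 - 1*5 = 8 - 5 = 3)
m = -329
l = 88172 (l = (3 - 271)*(-329) = -268*(-329) = 88172)
w = -3419737553/4359785910 (w = 499*(-1/120486) + 56466*(-1/72370) = -499/120486 - 28233/36185 = -3419737553/4359785910 ≈ -0.78438)
l - w = 88172 - 1*(-3419737553/4359785910) = 88172 + 3419737553/4359785910 = 384414462994073/4359785910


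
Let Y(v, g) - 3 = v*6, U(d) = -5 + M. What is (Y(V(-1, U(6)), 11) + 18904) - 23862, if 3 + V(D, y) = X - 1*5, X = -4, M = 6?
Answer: -5027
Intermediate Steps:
U(d) = 1 (U(d) = -5 + 6 = 1)
V(D, y) = -12 (V(D, y) = -3 + (-4 - 1*5) = -3 + (-4 - 5) = -3 - 9 = -12)
Y(v, g) = 3 + 6*v (Y(v, g) = 3 + v*6 = 3 + 6*v)
(Y(V(-1, U(6)), 11) + 18904) - 23862 = ((3 + 6*(-12)) + 18904) - 23862 = ((3 - 72) + 18904) - 23862 = (-69 + 18904) - 23862 = 18835 - 23862 = -5027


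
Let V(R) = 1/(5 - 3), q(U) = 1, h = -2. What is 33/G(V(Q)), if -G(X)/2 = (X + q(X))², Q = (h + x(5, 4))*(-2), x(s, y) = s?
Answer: -22/3 ≈ -7.3333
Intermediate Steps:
Q = -6 (Q = (-2 + 5)*(-2) = 3*(-2) = -6)
V(R) = ½ (V(R) = 1/2 = ½)
G(X) = -2*(1 + X)² (G(X) = -2*(X + 1)² = -2*(1 + X)²)
33/G(V(Q)) = 33/((-2*(1 + ½)²)) = 33/((-2*(3/2)²)) = 33/((-2*9/4)) = 33/(-9/2) = 33*(-2/9) = -22/3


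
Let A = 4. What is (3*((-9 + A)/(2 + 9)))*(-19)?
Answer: 285/11 ≈ 25.909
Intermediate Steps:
(3*((-9 + A)/(2 + 9)))*(-19) = (3*((-9 + 4)/(2 + 9)))*(-19) = (3*(-5/11))*(-19) = -15/11*(-19) = 285/11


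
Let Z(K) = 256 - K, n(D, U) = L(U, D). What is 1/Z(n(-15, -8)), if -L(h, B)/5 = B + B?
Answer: 1/106 ≈ 0.0094340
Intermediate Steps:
L(h, B) = -10*B (L(h, B) = -5*(B + B) = -10*B)
n(D, U) = -10*D
1/Z(n(-15, -8)) = 1/(256 - (-10)*(-15)) = 1/(256 - 1*150) = 1/(256 - 150) = 1/106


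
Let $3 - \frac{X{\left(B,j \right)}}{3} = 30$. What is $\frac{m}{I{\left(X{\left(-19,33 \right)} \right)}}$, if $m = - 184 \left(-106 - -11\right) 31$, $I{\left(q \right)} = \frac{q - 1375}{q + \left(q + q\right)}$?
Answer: $\frac{16459605}{182} \approx 90437.0$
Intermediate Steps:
$X{\left(B,j \right)} = -81$ ($X{\left(B,j \right)} = 9 - 90 = -81$)
$I{\left(q \right)} = \frac{-1375 + q}{3 q}$ ($I{\left(q \right)} = \frac{-1375 + q}{q + 2 q} = \frac{-1375 + q}{3 q}$)
$m = 541880$ ($m = - 184 \left(-106 + 11\right) 31 = \left(-184\right) \left(-95\right) 31 = 17480 \cdot 31 = 541880$)
$\frac{m}{I{\left(X{\left(-19,33 \right)} \right)}} = \frac{541880}{\frac{1}{3} \frac{1}{-81} \left(-1375 - 81\right)} = \frac{541880}{\frac{1}{3} \left(- \frac{1}{81}\right) \left(-1456\right)} = \frac{541880}{\frac{1456}{243}} = 541880 \cdot \frac{243}{1456} = \frac{16459605}{182}$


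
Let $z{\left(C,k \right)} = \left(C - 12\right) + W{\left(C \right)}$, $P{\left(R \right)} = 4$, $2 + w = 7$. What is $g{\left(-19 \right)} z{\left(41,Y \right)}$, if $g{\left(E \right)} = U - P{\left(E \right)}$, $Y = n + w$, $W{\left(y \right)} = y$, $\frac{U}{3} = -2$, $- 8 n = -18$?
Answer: $-700$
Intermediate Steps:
$w = 5$ ($w = -2 + 7 = 5$)
$n = \frac{9}{4}$ ($n = \left(- \frac{1}{8}\right) \left(-18\right) = \frac{9}{4} \approx 2.25$)
$U = -6$ ($U = 3 \left(-2\right) = -6$)
$Y = \frac{29}{4}$ ($Y = \frac{9}{4} + 5 = \frac{29}{4} \approx 7.25$)
$g{\left(E \right)} = -10$ ($g{\left(E \right)} = -6 - 4 = -10$)
$z{\left(C,k \right)} = -12 + 2 C$ ($z{\left(C,k \right)} = \left(C - 12\right) + C = \left(-12 + C\right) + C = -12 + 2 C$)
$g{\left(-19 \right)} z{\left(41,Y \right)} = - 10 \left(-12 + 2 \cdot 41\right) = - 10 \left(-12 + 82\right) = \left(-10\right) 70 = -700$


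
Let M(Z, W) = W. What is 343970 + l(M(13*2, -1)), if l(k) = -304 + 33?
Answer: 343699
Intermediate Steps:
l(k) = -271
343970 + l(M(13*2, -1)) = 343970 - 271 = 343699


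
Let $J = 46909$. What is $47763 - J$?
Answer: $854$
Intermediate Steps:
$47763 - J = 47763 - 46909 = 854$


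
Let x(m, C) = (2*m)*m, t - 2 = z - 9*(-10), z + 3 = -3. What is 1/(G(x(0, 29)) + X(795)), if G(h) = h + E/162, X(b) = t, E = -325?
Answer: 162/13607 ≈ 0.011906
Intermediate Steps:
z = -6 (z = -3 - 3 = -6)
t = 86 (t = 2 + (-6 - 9*(-10)) = 2 + (-6 + 90) = 2 + 84 = 86)
X(b) = 86
x(m, C) = 2*m²
G(h) = -325/162 + h (G(h) = h - 325/162 = -325/162 + h)
1/(G(x(0, 29)) + X(795)) = 1/((-325/162 + 2*0²) + 86) = 1/((-325/162 + 2*0) + 86) = 1/((-325/162 + 0) + 86) = 1/(-325/162 + 86) = 1/(13607/162) = 162/13607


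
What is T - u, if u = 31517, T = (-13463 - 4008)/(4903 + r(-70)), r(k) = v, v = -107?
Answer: -151173003/4796 ≈ -31521.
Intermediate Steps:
r(k) = -107
T = -17471/4796 (T = (-13463 - 4008)/(4903 - 107) = -17471/4796 ≈ -3.6428)
T - u = -17471/4796 - 1*31517 = -17471/4796 - 31517 = -151173003/4796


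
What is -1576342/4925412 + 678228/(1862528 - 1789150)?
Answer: 11355223615/1272594654 ≈ 8.9229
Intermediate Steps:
-1576342/4925412 + 678228/(1862528 - 1789150) = -1576342*1/4925412 + 678228/73378 = -11101/34686 + 678228*(1/73378) = -11101/34686 + 339114/36689 = 11355223615/1272594654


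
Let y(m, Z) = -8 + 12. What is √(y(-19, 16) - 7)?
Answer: I*√3 ≈ 1.732*I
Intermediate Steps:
y(m, Z) = 4
√(y(-19, 16) - 7) = √(4 - 7) = √(-3) = I*√3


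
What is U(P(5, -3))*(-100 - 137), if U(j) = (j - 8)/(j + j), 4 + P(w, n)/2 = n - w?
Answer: -158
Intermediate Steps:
P(w, n) = -8 - 2*w + 2*n (P(w, n) = -8 + 2*(n - w) = -8 + (-2*w + 2*n) = -8 - 2*w + 2*n)
U(j) = (-8 + j)/(2*j) (U(j) = (-8 + j)/((2*j)) = (-8 + j)*(1/(2*j)) = (-8 + j)/(2*j))
U(P(5, -3))*(-100 - 137) = ((-8 + (-8 - 2*5 + 2*(-3)))/(2*(-8 - 2*5 + 2*(-3))))*(-100 - 137) = ((-8 + (-8 - 10 - 6))/(2*(-8 - 10 - 6)))*(-237) = ((1/2)*(-8 - 24)/(-24))*(-237) = ((1/2)*(-1/24)*(-32))*(-237) = (2/3)*(-237) = -158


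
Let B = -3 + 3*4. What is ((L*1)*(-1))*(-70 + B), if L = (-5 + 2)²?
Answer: 549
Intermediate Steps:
B = 9 (B = -3 + 12 = 9)
L = 9 (L = (-3)² = 9)
((L*1)*(-1))*(-70 + B) = ((9*1)*(-1))*(-70 + 9) = (9*(-1))*(-61) = -9*(-61) = 549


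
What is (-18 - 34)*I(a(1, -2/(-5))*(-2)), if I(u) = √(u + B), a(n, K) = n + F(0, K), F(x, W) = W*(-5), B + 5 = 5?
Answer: -52*√2 ≈ -73.539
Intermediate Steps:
B = 0 (B = -5 + 5 = 0)
F(x, W) = -5*W
a(n, K) = n - 5*K
I(u) = √u (I(u) = √(u + 0) = √u)
(-18 - 34)*I(a(1, -2/(-5))*(-2)) = (-18 - 34)*√((1 - (-10)/(-5))*(-2)) = -52*√2*√(-1 + 5*(-2*(-⅕))) = -52*√2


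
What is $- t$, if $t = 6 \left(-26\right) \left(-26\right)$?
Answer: $-4056$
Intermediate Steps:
$t = 4056$ ($t = \left(-156\right) \left(-26\right) = 4056$)
$- t = \left(-1\right) 4056 = -4056$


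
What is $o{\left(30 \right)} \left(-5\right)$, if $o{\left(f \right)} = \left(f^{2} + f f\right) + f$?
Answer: $-9150$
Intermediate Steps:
$o{\left(f \right)} = f + 2 f^{2}$ ($o{\left(f \right)} = \left(f^{2} + f^{2}\right) + f = 2 f^{2} + f = f + 2 f^{2}$)
$o{\left(30 \right)} \left(-5\right) = 30 \left(1 + 2 \cdot 30\right) \left(-5\right) = 30 \left(1 + 60\right) \left(-5\right) = 30 \cdot 61 \left(-5\right) = 1830 \left(-5\right) = -9150$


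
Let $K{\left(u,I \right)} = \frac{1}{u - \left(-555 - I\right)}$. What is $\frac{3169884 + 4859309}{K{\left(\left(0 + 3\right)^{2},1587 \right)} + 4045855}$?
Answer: $\frac{17270794143}{8702634106} \approx 1.9845$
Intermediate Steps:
$K{\left(u,I \right)} = \frac{1}{555 + I + u}$ ($K{\left(u,I \right)} = \frac{1}{u + \left(555 + I\right)} = \frac{1}{555 + I + u}$)
$\frac{3169884 + 4859309}{K{\left(\left(0 + 3\right)^{2},1587 \right)} + 4045855} = \frac{3169884 + 4859309}{\frac{1}{555 + 1587 + \left(0 + 3\right)^{2}} + 4045855} = \frac{8029193}{\frac{1}{555 + 1587 + 3^{2}} + 4045855} = \frac{8029193}{\frac{1}{555 + 1587 + 9} + 4045855} = \frac{8029193}{\frac{1}{2151} + 4045855} = \frac{8029193}{\frac{8702634106}{2151}} = 8029193 \cdot \frac{2151}{8702634106} = \frac{17270794143}{8702634106}$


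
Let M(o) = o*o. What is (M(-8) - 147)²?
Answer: 6889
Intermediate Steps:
M(o) = o²
(M(-8) - 147)² = ((-8)² - 147)² = (64 - 147)² = (-83)² = 6889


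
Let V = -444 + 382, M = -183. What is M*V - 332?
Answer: 11014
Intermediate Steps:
V = -62
M*V - 332 = -183*(-62) - 332 = 11346 - 332 = 11014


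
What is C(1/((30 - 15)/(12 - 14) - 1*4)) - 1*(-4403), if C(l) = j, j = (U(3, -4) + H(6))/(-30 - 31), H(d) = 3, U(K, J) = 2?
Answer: 268578/61 ≈ 4402.9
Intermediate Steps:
j = -5/61 (j = (2 + 3)/(-30 - 31) = 5/(-61) = 5*(-1/61) = -5/61 ≈ -0.081967)
C(l) = -5/61
C(1/((30 - 15)/(12 - 14) - 1*4)) - 1*(-4403) = -5/61 - 1*(-4403) = -5/61 + 4403 = 268578/61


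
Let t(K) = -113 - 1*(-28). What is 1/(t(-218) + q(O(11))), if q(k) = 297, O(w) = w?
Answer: 1/212 ≈ 0.0047170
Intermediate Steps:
t(K) = -85 (t(K) = -113 + 28 = -85)
1/(t(-218) + q(O(11))) = 1/(-85 + 297) = 1/212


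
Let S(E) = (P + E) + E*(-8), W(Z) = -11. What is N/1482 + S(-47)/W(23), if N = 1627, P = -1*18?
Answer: -443005/16302 ≈ -27.175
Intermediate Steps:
P = -18
S(E) = -18 - 7*E (S(E) = (-18 + E) + E*(-8) = (-18 + E) - 8*E = -18 - 7*E)
N/1482 + S(-47)/W(23) = 1627/1482 + (-18 - 7*(-47))/(-11) = 1627*(1/1482) + (-18 + 329)*(-1/11) = 1627/1482 + 311*(-1/11) = 1627/1482 - 311/11 = -443005/16302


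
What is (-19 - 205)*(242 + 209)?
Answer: -101024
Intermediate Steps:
(-19 - 205)*(242 + 209) = -224*451 = -101024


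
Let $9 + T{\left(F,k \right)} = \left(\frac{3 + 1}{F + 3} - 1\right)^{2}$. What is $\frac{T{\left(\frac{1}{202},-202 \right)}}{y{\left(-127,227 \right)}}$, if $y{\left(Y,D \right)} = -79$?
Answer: $\frac{3275640}{29107471} \approx 0.11254$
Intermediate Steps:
$T{\left(F,k \right)} = -9 + \left(-1 + \frac{4}{3 + F}\right)^{2}$ ($T{\left(F,k \right)} = -9 + \left(\frac{3 + 1}{F + 3} - 1\right)^{2} = -9 + \left(\frac{4}{3 + F} - 1\right)^{2} = -9 + \left(-1 + \frac{4}{3 + F}\right)^{2}$)
$\frac{T{\left(\frac{1}{202},-202 \right)}}{y{\left(-127,227 \right)}} = \frac{-9 + \frac{\left(-1 + \frac{1}{202}\right)^{2}}{\left(3 + \frac{1}{202}\right)^{2}}}{-79} = \left(-9 + \frac{\left(-1 + \frac{1}{202}\right)^{2}}{\left(3 + \frac{1}{202}\right)^{2}}\right) \left(- \frac{1}{79}\right) = \left(-9 + \frac{\left(- \frac{201}{202}\right)^{2}}{\frac{368449}{40804}}\right) \left(- \frac{1}{79}\right) = \left(-9 + \frac{40401}{40804} \cdot \frac{40804}{368449}\right) \left(- \frac{1}{79}\right) = \left(-9 + \frac{40401}{368449}\right) \left(- \frac{1}{79}\right) = \left(- \frac{3275640}{368449}\right) \left(- \frac{1}{79}\right) = \frac{3275640}{29107471}$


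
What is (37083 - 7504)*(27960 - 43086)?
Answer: -447411954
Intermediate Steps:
(37083 - 7504)*(27960 - 43086) = 29579*(-15126) = -447411954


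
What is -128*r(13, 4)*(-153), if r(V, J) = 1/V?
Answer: 19584/13 ≈ 1506.5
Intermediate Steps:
-128*r(13, 4)*(-153) = -128/13*(-153) = 19584/13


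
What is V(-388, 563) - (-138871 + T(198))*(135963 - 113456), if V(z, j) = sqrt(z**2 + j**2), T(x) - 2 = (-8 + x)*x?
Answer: 2278811243 + sqrt(467513) ≈ 2.2788e+9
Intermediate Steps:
T(x) = 2 + x*(-8 + x) (T(x) = 2 + (-8 + x)*x = 2 + x*(-8 + x))
V(z, j) = sqrt(j**2 + z**2)
V(-388, 563) - (-138871 + T(198))*(135963 - 113456) = sqrt(563**2 + (-388)**2) - (-138871 + (2 + 198**2 - 8*198))*(135963 - 113456) = sqrt(316969 + 150544) - (-138871 + (2 + 39204 - 1584))*22507 = sqrt(467513) - (-138871 + 37622)*22507 = sqrt(467513) - (-101249)*22507 = sqrt(467513) - 1*(-2278811243) = sqrt(467513) + 2278811243 = 2278811243 + sqrt(467513)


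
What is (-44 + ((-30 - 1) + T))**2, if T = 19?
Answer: 3136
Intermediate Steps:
(-44 + ((-30 - 1) + T))**2 = (-44 + ((-30 - 1) + 19))**2 = (-44 + (-31 + 19))**2 = (-44 - 12)**2 = (-56)**2 = 3136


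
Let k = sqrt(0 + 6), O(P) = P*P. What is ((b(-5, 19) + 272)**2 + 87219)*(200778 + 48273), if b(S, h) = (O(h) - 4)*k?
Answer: 230595573747 + 48367696608*sqrt(6) ≈ 3.4907e+11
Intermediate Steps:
O(P) = P**2
k = sqrt(6) ≈ 2.4495
b(S, h) = sqrt(6)*(-4 + h**2) (b(S, h) = (h**2 - 4)*sqrt(6) = (-4 + h**2)*sqrt(6) = sqrt(6)*(-4 + h**2))
((b(-5, 19) + 272)**2 + 87219)*(200778 + 48273) = ((sqrt(6)*(-4 + 19**2) + 272)**2 + 87219)*(200778 + 48273) = ((sqrt(6)*(-4 + 361) + 272)**2 + 87219)*249051 = ((sqrt(6)*357 + 272)**2 + 87219)*249051 = ((357*sqrt(6) + 272)**2 + 87219)*249051 = ((272 + 357*sqrt(6))**2 + 87219)*249051 = (87219 + (272 + 357*sqrt(6))**2)*249051 = 21721979169 + 249051*(272 + 357*sqrt(6))**2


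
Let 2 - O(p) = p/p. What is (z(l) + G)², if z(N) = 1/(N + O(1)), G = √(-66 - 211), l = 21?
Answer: -134067/484 + I*√277/11 ≈ -277.0 + 1.513*I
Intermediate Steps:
G = I*√277 (G = √(-277) = I*√277 ≈ 16.643*I)
O(p) = 1 (O(p) = 2 - p/p = 2 - 1*1 = 2 - 1 = 1)
z(N) = 1/(1 + N) (z(N) = 1/(N + 1) = 1/(1 + N))
(z(l) + G)² = (1/(1 + 21) + I*√277)² = (1/22 + I*√277)²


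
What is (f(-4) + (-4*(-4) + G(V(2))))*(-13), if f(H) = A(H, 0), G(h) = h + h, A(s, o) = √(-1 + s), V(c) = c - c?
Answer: -208 - 13*I*√5 ≈ -208.0 - 29.069*I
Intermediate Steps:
V(c) = 0
G(h) = 2*h
f(H) = √(-1 + H)
(f(-4) + (-4*(-4) + G(V(2))))*(-13) = (√(-1 - 4) + (-4*(-4) + 2*0))*(-13) = (√(-5) + (16 + 0))*(-13) = (I*√5 + 16)*(-13) = (16 + I*√5)*(-13) = -208 - 13*I*√5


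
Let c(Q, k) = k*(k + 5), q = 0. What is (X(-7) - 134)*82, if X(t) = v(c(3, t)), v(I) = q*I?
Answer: -10988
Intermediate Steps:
c(Q, k) = k*(5 + k)
v(I) = 0 (v(I) = 0*I = 0)
X(t) = 0
(X(-7) - 134)*82 = (0 - 134)*82 = -134*82 = -10988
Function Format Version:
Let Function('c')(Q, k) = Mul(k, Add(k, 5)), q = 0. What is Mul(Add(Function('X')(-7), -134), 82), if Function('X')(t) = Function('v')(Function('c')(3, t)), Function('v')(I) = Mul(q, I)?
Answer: -10988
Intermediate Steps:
Function('c')(Q, k) = Mul(k, Add(5, k))
Function('v')(I) = 0 (Function('v')(I) = Mul(0, I) = 0)
Function('X')(t) = 0
Mul(Add(Function('X')(-7), -134), 82) = Mul(Add(0, -134), 82) = Mul(-134, 82) = -10988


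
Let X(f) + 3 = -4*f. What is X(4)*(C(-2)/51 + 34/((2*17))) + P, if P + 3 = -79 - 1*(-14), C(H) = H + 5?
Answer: -1498/17 ≈ -88.118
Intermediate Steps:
X(f) = -3 - 4*f
C(H) = 5 + H
P = -68 (P = -3 + (-79 - 1*(-14)) = -3 + (-79 + 14) = -3 - 65 = -68)
X(4)*(C(-2)/51 + 34/((2*17))) + P = (-3 - 4*4)*((5 - 2)/51 + 34/((2*17))) - 68 = (-3 - 16)*(3*(1/51) + 34/34) - 68 = -19*(1/17 + 34*(1/34)) - 68 = -19*(1/17 + 1) - 68 = -19*18/17 - 68 = -342/17 - 68 = -1498/17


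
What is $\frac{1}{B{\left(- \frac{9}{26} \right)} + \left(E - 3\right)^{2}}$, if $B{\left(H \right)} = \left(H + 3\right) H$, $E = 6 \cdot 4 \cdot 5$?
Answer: $\frac{676}{9253143} \approx 7.3056 \cdot 10^{-5}$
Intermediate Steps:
$E = 120$ ($E = 24 \cdot 5 = 120$)
$B{\left(H \right)} = H \left(3 + H\right)$ ($B{\left(H \right)} = \left(3 + H\right) H = H \left(3 + H\right)$)
$\frac{1}{B{\left(- \frac{9}{26} \right)} + \left(E - 3\right)^{2}} = \frac{1}{- \frac{9}{26} \left(3 - \frac{9}{26}\right) + \left(120 - 3\right)^{2}} = \frac{1}{\left(-9\right) \frac{1}{26} \left(3 - \frac{9}{26}\right) + 117^{2}} = \frac{1}{- \frac{9 \left(3 - \frac{9}{26}\right)}{26} + 13689} = \frac{1}{\left(- \frac{9}{26}\right) \frac{69}{26} + 13689} = \frac{1}{- \frac{621}{676} + 13689} = \frac{1}{\frac{9253143}{676}} = \frac{676}{9253143}$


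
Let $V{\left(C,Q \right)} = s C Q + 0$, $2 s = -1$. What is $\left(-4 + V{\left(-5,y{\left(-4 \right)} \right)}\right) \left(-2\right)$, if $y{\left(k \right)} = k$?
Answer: $28$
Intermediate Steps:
$s = - \frac{1}{2}$ ($s = \frac{1}{2} \left(-1\right) = - \frac{1}{2} \approx -0.5$)
$V{\left(C,Q \right)} = - \frac{C Q}{2}$ ($V{\left(C,Q \right)} = - \frac{C}{2} Q + 0 = - \frac{C Q}{2} + 0 = - \frac{C Q}{2}$)
$\left(-4 + V{\left(-5,y{\left(-4 \right)} \right)}\right) \left(-2\right) = \left(-4 - \left(- \frac{5}{2}\right) \left(-4\right)\right) \left(-2\right) = \left(-4 - 10\right) \left(-2\right) = \left(-14\right) \left(-2\right) = 28$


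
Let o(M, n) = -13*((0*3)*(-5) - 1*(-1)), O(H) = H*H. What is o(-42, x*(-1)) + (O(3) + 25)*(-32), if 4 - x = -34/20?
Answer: -1101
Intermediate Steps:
O(H) = H²
x = 57/10 (x = 4 - (-34)/20 = 4 - 1*(-17/10) = 4 + 17/10 = 57/10 ≈ 5.7000)
o(M, n) = -13 (o(M, n) = -13*(0*(-5) + 1) = -13*(0 + 1) = -13*1 = -13)
o(-42, x*(-1)) + (O(3) + 25)*(-32) = -13 + (3² + 25)*(-32) = -13 + (9 + 25)*(-32) = -13 + 34*(-32) = -13 - 1088 = -1101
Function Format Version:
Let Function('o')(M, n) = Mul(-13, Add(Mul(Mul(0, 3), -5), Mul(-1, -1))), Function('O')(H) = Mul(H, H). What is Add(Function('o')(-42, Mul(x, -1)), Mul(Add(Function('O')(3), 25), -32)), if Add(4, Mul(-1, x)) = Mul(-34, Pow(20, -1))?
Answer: -1101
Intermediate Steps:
Function('O')(H) = Pow(H, 2)
x = Rational(57, 10) (x = Add(4, Mul(-1, Mul(-34, Pow(20, -1)))) = Add(4, Mul(-1, Mul(-34, Rational(1, 20)))) = Add(4, Mul(-1, Rational(-17, 10))) = Add(4, Rational(17, 10)) = Rational(57, 10) ≈ 5.7000)
Function('o')(M, n) = -13 (Function('o')(M, n) = Mul(-13, Add(Mul(0, -5), 1)) = Mul(-13, Add(0, 1)) = Mul(-13, 1) = -13)
Add(Function('o')(-42, Mul(x, -1)), Mul(Add(Function('O')(3), 25), -32)) = Add(-13, Mul(Add(Pow(3, 2), 25), -32)) = Add(-13, Mul(Add(9, 25), -32)) = Add(-13, Mul(34, -32)) = Add(-13, -1088) = -1101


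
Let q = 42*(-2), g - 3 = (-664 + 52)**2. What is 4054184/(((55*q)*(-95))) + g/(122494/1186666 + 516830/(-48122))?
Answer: -195518966405207000029/5554004570406600 ≈ -35203.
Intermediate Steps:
g = 374547 (g = 3 + (-664 + 52)**2 = 3 + (-612)**2 = 3 + 374544 = 374547)
q = -84
4054184/(((55*q)*(-95))) + g/(122494/1186666 + 516830/(-48122)) = 4054184/(((55*(-84))*(-95))) + 374547/(122494/1186666 + 516830/(-48122)) = 4054184/((-4620*(-95))) + 374547/(122494*(1/1186666) + 516830*(-1/48122)) = 4054184/438900 + 374547/(61247/593333 - 258415/24061) = 4054184*(1/438900) + 374547/(-151852483128/14276185313) = 1013546/109725 + 374547*(-14276185313/151852483128) = 1013546/109725 - 1782367460142737/50617494376 = -195518966405207000029/5554004570406600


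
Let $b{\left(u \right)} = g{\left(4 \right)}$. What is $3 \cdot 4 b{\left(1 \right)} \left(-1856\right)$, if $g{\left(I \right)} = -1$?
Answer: $22272$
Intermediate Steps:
$b{\left(u \right)} = -1$
$3 \cdot 4 b{\left(1 \right)} \left(-1856\right) = 3 \cdot 4 \left(-1\right) \left(-1856\right) = 12 \left(-1\right) \left(-1856\right) = \left(-12\right) \left(-1856\right) = 22272$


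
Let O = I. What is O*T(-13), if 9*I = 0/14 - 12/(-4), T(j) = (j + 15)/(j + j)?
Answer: -1/39 ≈ -0.025641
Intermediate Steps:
T(j) = (15 + j)/(2*j) (T(j) = (15 + j)/((2*j)) = (15 + j)*(1/(2*j)) = (15 + j)/(2*j))
I = 1/3 (I = (0/14 - 12/(-4))/9 = (0*(1/14) - 12*(-1/4))/9 = (0 + 3)/9 = (1/9)*3 = 1/3 ≈ 0.33333)
O = 1/3 ≈ 0.33333
O*T(-13) = ((1/2)*(15 - 13)/(-13))/3 = ((1/2)*(-1/13)*2)/3 = (1/3)*(-1/13) = -1/39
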